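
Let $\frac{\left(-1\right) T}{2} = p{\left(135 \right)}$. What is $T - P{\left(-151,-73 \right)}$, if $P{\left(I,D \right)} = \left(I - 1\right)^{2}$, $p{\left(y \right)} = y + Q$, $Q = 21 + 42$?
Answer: $-23500$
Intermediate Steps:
$Q = 63$
$p{\left(y \right)} = 63 + y$ ($p{\left(y \right)} = y + 63 = 63 + y$)
$P{\left(I,D \right)} = \left(-1 + I\right)^{2}$
$T = -396$ ($T = - 2 \left(63 + 135\right) = \left(-2\right) 198 = -396$)
$T - P{\left(-151,-73 \right)} = -396 - \left(-1 - 151\right)^{2} = -396 - \left(-152\right)^{2} = -396 - 23104 = -23500$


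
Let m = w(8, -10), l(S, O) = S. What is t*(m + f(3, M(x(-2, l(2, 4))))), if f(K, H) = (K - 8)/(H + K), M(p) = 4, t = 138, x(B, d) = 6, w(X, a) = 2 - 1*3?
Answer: -1656/7 ≈ -236.57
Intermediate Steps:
w(X, a) = -1 (w(X, a) = 2 - 3 = -1)
m = -1
f(K, H) = (-8 + K)/(H + K)
t*(m + f(3, M(x(-2, l(2, 4))))) = 138*(-1 + (-8 + 3)/(4 + 3)) = 138*(-1 - 5/7) = 138*(-12/7) = -1656/7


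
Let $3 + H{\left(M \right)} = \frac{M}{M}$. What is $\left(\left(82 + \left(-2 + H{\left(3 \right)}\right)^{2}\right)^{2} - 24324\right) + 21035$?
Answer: $6315$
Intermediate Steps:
$H{\left(M \right)} = -2$ ($H{\left(M \right)} = -3 + \frac{M}{M} = -3 + 1 = -2$)
$\left(\left(82 + \left(-2 + H{\left(3 \right)}\right)^{2}\right)^{2} - 24324\right) + 21035 = \left(\left(82 + \left(-2 - 2\right)^{2}\right)^{2} - 24324\right) + 21035 = \left(\left(82 + \left(-4\right)^{2}\right)^{2} - 24324\right) + 21035 = \left(\left(82 + 16\right)^{2} - 24324\right) + 21035 = \left(98^{2} - 24324\right) + 21035 = \left(9604 - 24324\right) + 21035 = -14720 + 21035 = 6315$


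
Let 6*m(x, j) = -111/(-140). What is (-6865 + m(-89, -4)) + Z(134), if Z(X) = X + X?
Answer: -1847123/280 ≈ -6596.9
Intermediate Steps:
m(x, j) = 37/280 (m(x, j) = (-111/(-140))/6 = (-111*(-1/140))/6 = (⅙)*(111/140) = 37/280)
Z(X) = 2*X
(-6865 + m(-89, -4)) + Z(134) = (-6865 + 37/280) + 2*134 = -1922163/280 + 268 = -1847123/280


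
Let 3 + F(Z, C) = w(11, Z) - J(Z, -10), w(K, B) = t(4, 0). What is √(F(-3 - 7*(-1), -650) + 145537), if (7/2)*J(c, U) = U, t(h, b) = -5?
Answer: √7131061/7 ≈ 381.49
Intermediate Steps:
J(c, U) = 2*U/7
w(K, B) = -5
F(Z, C) = -36/7 (F(Z, C) = -3 + (-5 - 2*(-10)/7) = -3 + (-5 - 1*(-20/7)) = -3 + (-5 + 20/7) = -3 - 15/7 = -36/7)
√(F(-3 - 7*(-1), -650) + 145537) = √(-36/7 + 145537) = √(1018723/7) = √7131061/7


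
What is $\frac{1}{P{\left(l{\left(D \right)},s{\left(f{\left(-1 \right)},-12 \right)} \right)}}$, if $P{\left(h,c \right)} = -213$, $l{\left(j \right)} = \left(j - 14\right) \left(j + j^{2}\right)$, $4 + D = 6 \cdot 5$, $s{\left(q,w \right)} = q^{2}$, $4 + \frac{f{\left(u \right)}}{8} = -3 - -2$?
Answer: $- \frac{1}{213} \approx -0.0046948$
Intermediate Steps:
$f{\left(u \right)} = -40$ ($f{\left(u \right)} = -32 + 8 \left(-3 - -2\right) = -32 + 8 \left(-3 + 2\right) = -32 + 8 \left(-1\right) = -32 - 8 = -40$)
$D = 26$ ($D = -4 + 6 \cdot 5 = -4 + 30 = 26$)
$l{\left(j \right)} = \left(-14 + j\right) \left(j + j^{2}\right)$
$\frac{1}{P{\left(l{\left(D \right)},s{\left(f{\left(-1 \right)},-12 \right)} \right)}} = \frac{1}{-213} = - \frac{1}{213}$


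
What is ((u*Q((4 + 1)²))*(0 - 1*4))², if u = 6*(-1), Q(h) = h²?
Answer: 225000000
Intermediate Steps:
u = -6
((u*Q((4 + 1)²))*(0 - 1*4))² = ((-6*(4 + 1)⁴)*(0 - 1*4))² = ((-6*(5²)²)*(0 - 4))² = (-6*25²*(-4))² = (-6*625*(-4))² = (-3750*(-4))² = 15000² = 225000000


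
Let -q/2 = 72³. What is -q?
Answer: 746496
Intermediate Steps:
q = -746496 (q = -2*72³ = -2*373248 = -746496)
-q = -1*(-746496) = 746496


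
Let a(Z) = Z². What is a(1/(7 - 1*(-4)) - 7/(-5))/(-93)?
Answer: -6724/281325 ≈ -0.023901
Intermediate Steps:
a(1/(7 - 1*(-4)) - 7/(-5))/(-93) = (1/(7 - 1*(-4)) - 7/(-5))²/(-93) = (1/(7 + 4) - 7*(-⅕))²*(-1/93) = (1/11 + 7/5)²*(-1/93) = (82/55)²*(-1/93) = (6724/3025)*(-1/93) = -6724/281325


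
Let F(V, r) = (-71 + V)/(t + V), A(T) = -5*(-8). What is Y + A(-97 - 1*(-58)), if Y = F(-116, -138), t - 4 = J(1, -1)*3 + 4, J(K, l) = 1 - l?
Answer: 251/6 ≈ 41.833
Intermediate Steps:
t = 14 (t = 4 + ((1 - 1*(-1))*3 + 4) = 4 + ((1 + 1)*3 + 4) = 4 + (2*3 + 4) = 4 + (6 + 4) = 4 + 10 = 14)
A(T) = 40
F(V, r) = (-71 + V)/(14 + V)
Y = 11/6 (Y = (-71 - 116)/(14 - 116) = -187/(-102) = -1/102*(-187) = 11/6 ≈ 1.8333)
Y + A(-97 - 1*(-58)) = 11/6 + 40 = 251/6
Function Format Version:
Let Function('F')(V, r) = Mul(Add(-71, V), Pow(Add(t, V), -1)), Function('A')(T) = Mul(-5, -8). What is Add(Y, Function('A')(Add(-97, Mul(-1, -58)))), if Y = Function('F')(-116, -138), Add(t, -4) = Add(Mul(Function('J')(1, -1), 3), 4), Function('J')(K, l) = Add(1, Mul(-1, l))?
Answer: Rational(251, 6) ≈ 41.833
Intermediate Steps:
t = 14 (t = Add(4, Add(Mul(Add(1, Mul(-1, -1)), 3), 4)) = Add(4, Add(Mul(Add(1, 1), 3), 4)) = Add(4, Add(Mul(2, 3), 4)) = Add(4, Add(6, 4)) = Add(4, 10) = 14)
Function('A')(T) = 40
Function('F')(V, r) = Mul(Pow(Add(14, V), -1), Add(-71, V)) (Function('F')(V, r) = Mul(Add(-71, V), Pow(Add(14, V), -1)) = Mul(Pow(Add(14, V), -1), Add(-71, V)))
Y = Rational(11, 6) (Y = Mul(Pow(Add(14, -116), -1), Add(-71, -116)) = Mul(Pow(-102, -1), -187) = Mul(Rational(-1, 102), -187) = Rational(11, 6) ≈ 1.8333)
Add(Y, Function('A')(Add(-97, Mul(-1, -58)))) = Add(Rational(11, 6), 40) = Rational(251, 6)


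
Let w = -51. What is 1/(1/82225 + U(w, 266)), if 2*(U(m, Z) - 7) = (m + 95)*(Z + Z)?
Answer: 82225/962936976 ≈ 8.5390e-5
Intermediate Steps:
U(m, Z) = 7 + Z*(95 + m) (U(m, Z) = 7 + ((m + 95)*(Z + Z))/2 = 7 + ((95 + m)*(2*Z))/2 = 7 + (2*Z*(95 + m))/2 = 7 + Z*(95 + m))
1/(1/82225 + U(w, 266)) = 1/(1/82225 + (7 + 95*266 + 266*(-51))) = 1/(1/82225 + (7 + 25270 - 13566)) = 1/(1/82225 + 11711) = 1/(962936976/82225) = 82225/962936976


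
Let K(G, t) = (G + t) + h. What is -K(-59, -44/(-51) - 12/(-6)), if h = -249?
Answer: 15562/51 ≈ 305.14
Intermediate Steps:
K(G, t) = -249 + G + t (K(G, t) = (G + t) - 249 = -249 + G + t)
-K(-59, -44/(-51) - 12/(-6)) = -(-249 - 59 + (-44/(-51) - 12/(-6))) = -(-249 - 59 + (-44*(-1/51) - 12*(-⅙))) = -(-249 - 59 + (44/51 + 2)) = -(-249 - 59 + 146/51) = -1*(-15562/51) = 15562/51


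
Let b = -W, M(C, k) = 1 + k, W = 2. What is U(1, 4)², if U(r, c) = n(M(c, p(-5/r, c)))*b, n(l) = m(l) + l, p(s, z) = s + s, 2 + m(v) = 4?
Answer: 196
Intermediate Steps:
m(v) = 2 (m(v) = -2 + 4 = 2)
p(s, z) = 2*s
b = -2 (b = -1*2 = -2)
n(l) = 2 + l
U(r, c) = -6 + 20/r (U(r, c) = (2 + (1 + 2*(-5/r)))*(-2) = (2 + (1 - 10/r))*(-2) = (3 - 10/r)*(-2) = -6 + 20/r)
U(1, 4)² = (-6 + 20/1)² = (-6 + 20*1)² = (-6 + 20)² = 14² = 196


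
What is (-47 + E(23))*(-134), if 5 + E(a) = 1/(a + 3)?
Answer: 90517/13 ≈ 6962.8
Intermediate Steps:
E(a) = -5 + 1/(3 + a) (E(a) = -5 + 1/(a + 3) = -5 + 1/(3 + a))
(-47 + E(23))*(-134) = (-47 + (-14 - 5*23)/(3 + 23))*(-134) = (-47 + (-14 - 115)/26)*(-134) = (-47 + (1/26)*(-129))*(-134) = (-47 - 129/26)*(-134) = -1351/26*(-134) = 90517/13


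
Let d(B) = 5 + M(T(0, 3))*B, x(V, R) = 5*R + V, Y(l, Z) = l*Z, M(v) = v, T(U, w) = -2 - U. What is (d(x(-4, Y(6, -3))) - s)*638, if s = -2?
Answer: 124410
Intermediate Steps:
Y(l, Z) = Z*l
x(V, R) = V + 5*R
d(B) = 5 - 2*B (d(B) = 5 + (-2 - 1*0)*B = 5 + (-2 + 0)*B = 5 - 2*B)
(d(x(-4, Y(6, -3))) - s)*638 = ((5 - 2*(-4 + 5*(-3*6))) - 1*(-2))*638 = ((5 - 2*(-4 + 5*(-18))) + 2)*638 = ((5 - 2*(-4 - 90)) + 2)*638 = ((5 - 2*(-94)) + 2)*638 = ((5 + 188) + 2)*638 = (193 + 2)*638 = 195*638 = 124410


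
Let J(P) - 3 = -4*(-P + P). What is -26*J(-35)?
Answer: -78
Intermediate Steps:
J(P) = 3 (J(P) = 3 - 4*(-P + P) = 3 - 4*0 = 3 + 0 = 3)
-26*J(-35) = -26*3 = -78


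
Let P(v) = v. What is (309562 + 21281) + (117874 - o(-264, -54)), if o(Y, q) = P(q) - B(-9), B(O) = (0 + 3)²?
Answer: 448780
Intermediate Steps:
B(O) = 9 (B(O) = 3² = 9)
o(Y, q) = -9 + q (o(Y, q) = q - 1*9 = q - 9 = -9 + q)
(309562 + 21281) + (117874 - o(-264, -54)) = (309562 + 21281) + (117874 - (-9 - 54)) = 330843 + (117874 - 1*(-63)) = 330843 + (117874 + 63) = 330843 + 117937 = 448780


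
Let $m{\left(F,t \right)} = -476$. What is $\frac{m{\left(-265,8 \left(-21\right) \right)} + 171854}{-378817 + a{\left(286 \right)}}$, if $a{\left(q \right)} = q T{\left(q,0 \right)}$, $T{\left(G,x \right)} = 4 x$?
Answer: $- \frac{171378}{378817} \approx -0.4524$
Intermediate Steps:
$a{\left(q \right)} = 0$ ($a{\left(q \right)} = q 4 \cdot 0 = q 0 = 0$)
$\frac{m{\left(-265,8 \left(-21\right) \right)} + 171854}{-378817 + a{\left(286 \right)}} = \frac{-476 + 171854}{-378817 + 0} = \frac{171378}{-378817} = 171378 \left(- \frac{1}{378817}\right) = - \frac{171378}{378817}$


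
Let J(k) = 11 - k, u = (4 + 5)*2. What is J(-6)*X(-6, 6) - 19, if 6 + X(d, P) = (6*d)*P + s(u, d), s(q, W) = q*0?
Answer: -3793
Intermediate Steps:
u = 18 (u = 9*2 = 18)
s(q, W) = 0
X(d, P) = -6 + 6*P*d (X(d, P) = -6 + ((6*d)*P + 0) = -6 + (6*P*d + 0) = -6 + 6*P*d)
J(-6)*X(-6, 6) - 19 = (11 - 1*(-6))*(-6 + 6*6*(-6)) - 19 = (11 + 6)*(-6 - 216) - 19 = 17*(-222) - 19 = -3774 - 19 = -3793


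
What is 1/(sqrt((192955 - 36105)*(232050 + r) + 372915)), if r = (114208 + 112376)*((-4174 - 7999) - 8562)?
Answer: -I*sqrt(736879290378585)/736879290378585 ≈ -3.6839e-8*I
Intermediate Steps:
r = -4698219240 (r = 226584*(-12173 - 8562) = 226584*(-20735) = -4698219240)
1/(sqrt((192955 - 36105)*(232050 + r) + 372915)) = 1/(sqrt((192955 - 36105)*(232050 - 4698219240) + 372915)) = 1/(sqrt(156850*(-4697987190) + 372915)) = 1/(sqrt(-736879290751500 + 372915)) = 1/(sqrt(-736879290378585)) = 1/(I*sqrt(736879290378585)) = -I*sqrt(736879290378585)/736879290378585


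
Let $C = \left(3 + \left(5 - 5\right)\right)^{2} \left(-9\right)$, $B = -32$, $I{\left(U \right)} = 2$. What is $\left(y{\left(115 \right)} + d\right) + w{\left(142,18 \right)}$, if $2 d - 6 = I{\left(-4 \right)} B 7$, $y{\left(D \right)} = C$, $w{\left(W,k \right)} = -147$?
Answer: $-449$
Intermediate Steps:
$C = -81$ ($C = \left(3 + \left(5 - 5\right)\right)^{2} \left(-9\right) = \left(3 + 0\right)^{2} \left(-9\right) = 3^{2} \left(-9\right) = 9 \left(-9\right) = -81$)
$y{\left(D \right)} = -81$
$d = -221$ ($d = 3 + \frac{2 \left(-32\right) 7}{2} = 3 + \frac{\left(-64\right) 7}{2} = 3 + \frac{1}{2} \left(-448\right) = 3 - 224 = -221$)
$\left(y{\left(115 \right)} + d\right) + w{\left(142,18 \right)} = \left(-81 - 221\right) - 147 = -302 - 147 = -449$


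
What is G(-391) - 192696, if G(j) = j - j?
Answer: -192696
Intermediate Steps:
G(j) = 0
G(-391) - 192696 = 0 - 192696 = -192696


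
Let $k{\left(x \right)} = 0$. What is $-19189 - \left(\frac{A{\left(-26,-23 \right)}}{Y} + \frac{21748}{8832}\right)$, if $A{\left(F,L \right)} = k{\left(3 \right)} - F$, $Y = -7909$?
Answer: $- \frac{335141832433}{17463072} \approx -19191.0$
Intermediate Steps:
$A{\left(F,L \right)} = - F$ ($A{\left(F,L \right)} = 0 - F = - F$)
$-19189 - \left(\frac{A{\left(-26,-23 \right)}}{Y} + \frac{21748}{8832}\right) = -19189 - \left(\frac{\left(-1\right) \left(-26\right)}{-7909} + \frac{21748}{8832}\right) = -19189 - \left(26 \left(- \frac{1}{7909}\right) + 21748 \cdot \frac{1}{8832}\right) = -19189 - \left(- \frac{26}{7909} + \frac{5437}{2208}\right) = -19189 - \frac{42943825}{17463072} = - \frac{335141832433}{17463072}$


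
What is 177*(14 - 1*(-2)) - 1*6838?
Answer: -4006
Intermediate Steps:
177*(14 - 1*(-2)) - 1*6838 = 177*(14 + 2) - 6838 = 177*16 - 6838 = 2832 - 6838 = -4006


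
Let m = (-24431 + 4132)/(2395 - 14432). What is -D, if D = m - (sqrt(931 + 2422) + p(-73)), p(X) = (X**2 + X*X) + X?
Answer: 127391346/12037 + sqrt(3353) ≈ 10641.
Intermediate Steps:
m = 20299/12037 (m = -20299/(-12037) = -20299*(-1/12037) = 20299/12037 ≈ 1.6864)
p(X) = X + 2*X**2 (p(X) = (X**2 + X**2) + X = 2*X**2 + X = X + 2*X**2)
D = -127391346/12037 - sqrt(3353) (D = 20299/12037 - (sqrt(931 + 2422) - 73*(1 + 2*(-73))) = 20299/12037 - (sqrt(3353) - 73*(1 - 146)) = 20299/12037 - (sqrt(3353) - 73*(-145)) = 20299/12037 - (sqrt(3353) + 10585) = 20299/12037 - (10585 + sqrt(3353)) = 20299/12037 + (-10585 - sqrt(3353)) = -127391346/12037 - sqrt(3353) ≈ -10641.)
-D = -(-127391346/12037 - sqrt(3353)) = 127391346/12037 + sqrt(3353)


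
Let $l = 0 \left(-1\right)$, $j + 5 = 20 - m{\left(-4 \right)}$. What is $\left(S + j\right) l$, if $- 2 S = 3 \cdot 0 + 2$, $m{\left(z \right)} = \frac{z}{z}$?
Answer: $0$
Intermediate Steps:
$m{\left(z \right)} = 1$
$S = -1$ ($S = - \frac{3 \cdot 0 + 2}{2} = - \frac{0 + 2}{2} = \left(- \frac{1}{2}\right) 2 = -1$)
$j = 14$ ($j = -5 + \left(20 - 1\right) = -5 + 19 = 14$)
$l = 0$
$\left(S + j\right) l = \left(-1 + 14\right) 0 = 13 \cdot 0 = 0$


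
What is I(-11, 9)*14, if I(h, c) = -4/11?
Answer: -56/11 ≈ -5.0909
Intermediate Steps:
I(h, c) = -4/11 (I(h, c) = -4*1/11 = -4/11)
I(-11, 9)*14 = -4/11*14 = -56/11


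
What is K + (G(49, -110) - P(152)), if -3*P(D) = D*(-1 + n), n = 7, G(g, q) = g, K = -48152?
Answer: -47799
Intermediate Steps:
P(D) = -2*D (P(D) = -D*(-1 + 7)/3 = -D*6/3 = -2*D)
K + (G(49, -110) - P(152)) = -48152 + (49 - (-2)*152) = -48152 + (49 - 1*(-304)) = -48152 + (49 + 304) = -48152 + 353 = -47799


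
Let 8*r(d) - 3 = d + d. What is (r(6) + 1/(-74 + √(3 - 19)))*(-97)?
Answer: -1983359/10984 + 97*I/1373 ≈ -180.57 + 0.070648*I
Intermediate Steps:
r(d) = 3/8 + d/4 (r(d) = 3/8 + (d + d)/8 = 3/8 + (2*d)/8 = 3/8 + d/4)
(r(6) + 1/(-74 + √(3 - 19)))*(-97) = ((3/8 + (¼)*6) + 1/(-74 + √(3 - 19)))*(-97) = ((3/8 + 3/2) + 1/(-74 + √(-16)))*(-97) = (15/8 + 1/(-74 + 4*I))*(-97) = (15/8 + (-74 - 4*I)/5492)*(-97) = -1455/8 - 97*(-74 - 4*I)/5492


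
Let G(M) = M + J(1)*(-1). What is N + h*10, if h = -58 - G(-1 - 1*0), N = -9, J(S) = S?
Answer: -569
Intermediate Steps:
G(M) = -1 + M (G(M) = M + 1*(-1) = M - 1 = -1 + M)
h = -56 (h = -58 - (-1 + (-1 - 1*0)) = -58 - (-1 + (-1 + 0)) = -58 - (-1 - 1) = -58 - 1*(-2) = -58 + 2 = -56)
N + h*10 = -9 - 56*10 = -9 - 560 = -569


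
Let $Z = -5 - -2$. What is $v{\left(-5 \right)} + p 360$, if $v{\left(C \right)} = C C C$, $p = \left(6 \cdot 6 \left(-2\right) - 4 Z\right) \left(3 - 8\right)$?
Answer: $107875$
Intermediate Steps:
$Z = -3$ ($Z = -5 + 2 = -3$)
$p = 300$ ($p = \left(6 \cdot 6 \left(-2\right) - -12\right) \left(3 - 8\right) = \left(36 \left(-2\right) + 12\right) \left(-5\right) = \left(-72 + 12\right) \left(-5\right) = \left(-60\right) \left(-5\right) = 300$)
$v{\left(C \right)} = C^{3}$ ($v{\left(C \right)} = C^{2} C = C^{3}$)
$v{\left(-5 \right)} + p 360 = \left(-5\right)^{3} + 300 \cdot 360 = -125 + 108000 = 107875$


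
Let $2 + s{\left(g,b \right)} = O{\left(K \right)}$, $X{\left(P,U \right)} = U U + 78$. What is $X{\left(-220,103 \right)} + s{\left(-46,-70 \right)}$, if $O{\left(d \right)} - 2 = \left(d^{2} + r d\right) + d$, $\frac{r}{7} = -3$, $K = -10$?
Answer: $10987$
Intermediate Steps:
$r = -21$ ($r = 7 \left(-3\right) = -21$)
$X{\left(P,U \right)} = 78 + U^{2}$ ($X{\left(P,U \right)} = U^{2} + 78 = 78 + U^{2}$)
$O{\left(d \right)} = 2 + d^{2} - 20 d$ ($O{\left(d \right)} = 2 + \left(\left(d^{2} - 21 d\right) + d\right) = 2 + \left(d^{2} - 20 d\right) = 2 + d^{2} - 20 d$)
$s{\left(g,b \right)} = 300$ ($s{\left(g,b \right)} = -2 + \left(2 + \left(-10\right)^{2} - -200\right) = -2 + \left(2 + 100 + 200\right) = -2 + 302 = 300$)
$X{\left(-220,103 \right)} + s{\left(-46,-70 \right)} = \left(78 + 103^{2}\right) + 300 = \left(78 + 10609\right) + 300 = 10687 + 300 = 10987$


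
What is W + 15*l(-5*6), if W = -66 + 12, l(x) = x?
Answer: -504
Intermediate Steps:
W = -54
W + 15*l(-5*6) = -54 + 15*(-5*6) = -54 + 15*(-30) = -54 - 450 = -504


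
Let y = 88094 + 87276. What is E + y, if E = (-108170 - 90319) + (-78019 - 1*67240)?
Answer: -168378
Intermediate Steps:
E = -343748 (E = -198489 + (-78019 - 67240) = -198489 - 145259 = -343748)
y = 175370
E + y = -343748 + 175370 = -168378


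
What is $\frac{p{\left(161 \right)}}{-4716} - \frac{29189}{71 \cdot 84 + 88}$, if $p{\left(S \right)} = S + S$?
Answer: $- \frac{2053001}{419724} \approx -4.8913$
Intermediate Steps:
$p{\left(S \right)} = 2 S$
$\frac{p{\left(161 \right)}}{-4716} - \frac{29189}{71 \cdot 84 + 88} = \frac{2 \cdot 161}{-4716} - \frac{29189}{71 \cdot 84 + 88} = 322 \left(- \frac{1}{4716}\right) - \frac{29189}{5964 + 88} = - \frac{161}{2358} - \frac{29189}{6052} = - \frac{161}{2358} - \frac{1717}{356} = - \frac{2053001}{419724}$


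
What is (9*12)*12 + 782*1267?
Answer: 992090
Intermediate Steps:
(9*12)*12 + 782*1267 = 108*12 + 990794 = 1296 + 990794 = 992090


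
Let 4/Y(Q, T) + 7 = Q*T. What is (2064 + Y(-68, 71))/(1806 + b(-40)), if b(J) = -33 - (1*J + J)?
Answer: 9979436/8959255 ≈ 1.1139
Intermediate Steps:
b(J) = -33 - 2*J (b(J) = -33 - (J + J) = -33 - 2*J)
Y(Q, T) = 4/(-7 + Q*T)
(2064 + Y(-68, 71))/(1806 + b(-40)) = (2064 + 4/(-7 - 68*71))/(1806 + (-33 - 2*(-40))) = (2064 + 4/(-7 - 4828))/(1806 + (-33 + 80)) = (2064 + 4/(-4835))/(1806 + 47) = (2064 + 4*(-1/4835))/1853 = (2064 - 4/4835)*(1/1853) = (9979436/4835)*(1/1853) = 9979436/8959255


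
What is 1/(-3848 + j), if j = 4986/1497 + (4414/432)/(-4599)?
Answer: -495698616/1905798371453 ≈ -0.00026010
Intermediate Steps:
j = 1649902915/495698616 (j = 4986*(1/1497) + (4414*(1/432))*(-1/4599) = 1662/499 + (2207/216)*(-1/4599) = 1662/499 - 2207/993384 = 1649902915/495698616 ≈ 3.3284)
1/(-3848 + j) = 1/(-3848 + 1649902915/495698616) = 1/(-1905798371453/495698616) = -495698616/1905798371453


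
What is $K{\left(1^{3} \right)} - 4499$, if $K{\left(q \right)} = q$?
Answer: $-4498$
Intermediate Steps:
$K{\left(1^{3} \right)} - 4499 = 1^{3} - 4499 = 1 - 4499 = -4498$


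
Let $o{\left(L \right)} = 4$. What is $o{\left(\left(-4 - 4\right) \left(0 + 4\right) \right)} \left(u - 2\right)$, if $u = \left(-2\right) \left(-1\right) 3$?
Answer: $16$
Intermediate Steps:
$u = 6$ ($u = 2 \cdot 3 = 6$)
$o{\left(\left(-4 - 4\right) \left(0 + 4\right) \right)} \left(u - 2\right) = 4 \left(6 - 2\right) = 4 \cdot 4 = 16$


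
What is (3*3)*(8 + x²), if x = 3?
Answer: 153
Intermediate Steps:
(3*3)*(8 + x²) = (3*3)*(8 + 3²) = 9*(8 + 9) = 9*17 = 153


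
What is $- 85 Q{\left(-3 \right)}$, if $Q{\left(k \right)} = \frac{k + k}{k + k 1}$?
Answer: $-85$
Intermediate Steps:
$Q{\left(k \right)} = 1$ ($Q{\left(k \right)} = \frac{2 k}{k + k} = \frac{2 k}{2 k} = 2 k \frac{1}{2 k} = 1$)
$- 85 Q{\left(-3 \right)} = \left(-85\right) 1 = -85$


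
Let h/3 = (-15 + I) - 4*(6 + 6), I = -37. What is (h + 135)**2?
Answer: 27225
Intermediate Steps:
h = -300 (h = 3*((-15 - 37) - 4*(6 + 6)) = 3*(-52 - 4*12) = 3*(-52 - 48) = 3*(-100) = -300)
(h + 135)**2 = (-300 + 135)**2 = (-165)**2 = 27225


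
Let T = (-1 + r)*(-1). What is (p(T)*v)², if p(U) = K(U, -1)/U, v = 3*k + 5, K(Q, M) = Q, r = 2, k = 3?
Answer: 196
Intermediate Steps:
T = -1 (T = (-1 + 2)*(-1) = 1*(-1) = -1)
v = 14 (v = 3*3 + 5 = 9 + 5 = 14)
p(U) = 1 (p(U) = U/U = 1)
(p(T)*v)² = (1*14)² = 14² = 196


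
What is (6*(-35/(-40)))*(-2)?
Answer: -21/2 ≈ -10.500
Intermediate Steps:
(6*(-35/(-40)))*(-2) = (6*(-35*(-1/40)))*(-2) = (6*(7/8))*(-2) = (21/4)*(-2) = -21/2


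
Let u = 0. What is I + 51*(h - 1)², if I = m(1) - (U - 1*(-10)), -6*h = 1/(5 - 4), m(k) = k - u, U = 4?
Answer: 677/12 ≈ 56.417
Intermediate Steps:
m(k) = k (m(k) = k - 1*0 = k + 0 = k)
h = -⅙ (h = -1/(6*(5 - 4)) = -⅙/1 = -⅙*1 = -⅙ ≈ -0.16667)
I = -13 (I = 1 - (4 - 1*(-10)) = 1 - (4 + 10) = 1 - 1*14 = 1 - 14 = -13)
I + 51*(h - 1)² = -13 + 51*(-⅙ - 1)² = -13 + 51*(-7/6)² = -13 + 51*(49/36) = -13 + 833/12 = 677/12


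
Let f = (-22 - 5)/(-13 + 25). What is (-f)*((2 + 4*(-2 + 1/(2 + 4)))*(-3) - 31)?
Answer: -135/4 ≈ -33.750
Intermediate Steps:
f = -9/4 (f = -27/12 = -27*1/12 = -9/4 ≈ -2.2500)
(-f)*((2 + 4*(-2 + 1/(2 + 4)))*(-3) - 31) = (-1*(-9/4))*((2 + 4*(-2 + 1/(2 + 4)))*(-3) - 31) = 9*((2 + 4*(-2 + 1/6))*(-3) - 31)/4 = 9*((2 + 4*(-11/6))*(-3) - 31)/4 = 9*((2 - 22/3)*(-3) - 31)/4 = 9*(-16/3*(-3) - 31)/4 = 9*(16 - 31)/4 = (9/4)*(-15) = -135/4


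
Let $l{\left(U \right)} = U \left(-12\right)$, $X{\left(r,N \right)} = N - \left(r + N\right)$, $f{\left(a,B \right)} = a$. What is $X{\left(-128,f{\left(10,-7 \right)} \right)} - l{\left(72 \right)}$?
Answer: $992$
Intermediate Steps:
$X{\left(r,N \right)} = - r$ ($X{\left(r,N \right)} = N - \left(N + r\right) = - r$)
$l{\left(U \right)} = - 12 U$
$X{\left(-128,f{\left(10,-7 \right)} \right)} - l{\left(72 \right)} = \left(-1\right) \left(-128\right) - \left(-12\right) 72 = 128 - -864 = 128 + 864 = 992$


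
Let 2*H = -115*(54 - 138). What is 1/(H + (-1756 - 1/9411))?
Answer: 9411/28929413 ≈ 0.00032531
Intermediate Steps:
H = 4830 (H = (-115*(54 - 138))/2 = (-115*(-84))/2 = (½)*9660 = 4830)
1/(H + (-1756 - 1/9411)) = 1/(4830 + (-1756 - 1/9411)) = 1/(4830 - 16525717/9411) = 1/(28929413/9411) = 9411/28929413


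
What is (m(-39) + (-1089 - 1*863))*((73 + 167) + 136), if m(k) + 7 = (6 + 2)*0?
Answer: -736584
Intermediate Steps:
m(k) = -7 (m(k) = -7 + (6 + 2)*0 = -7 + 8*0 = -7 + 0 = -7)
(m(-39) + (-1089 - 1*863))*((73 + 167) + 136) = (-7 + (-1089 - 1*863))*((73 + 167) + 136) = (-7 + (-1089 - 863))*(240 + 136) = (-7 - 1952)*376 = -1959*376 = -736584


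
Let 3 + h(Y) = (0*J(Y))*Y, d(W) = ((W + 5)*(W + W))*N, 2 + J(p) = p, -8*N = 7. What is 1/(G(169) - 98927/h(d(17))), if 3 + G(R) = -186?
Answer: 3/98360 ≈ 3.0500e-5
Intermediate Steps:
G(R) = -189 (G(R) = -3 - 186 = -189)
N = -7/8 (N = -1/8*7 = -7/8 ≈ -0.87500)
J(p) = -2 + p
d(W) = -7*W*(5 + W)/4 (d(W) = ((W + 5)*(W + W))*(-7/8) = ((5 + W)*(2*W))*(-7/8) = (2*W*(5 + W))*(-7/8) = -7*W*(5 + W)/4)
h(Y) = -3 (h(Y) = -3 + (0*(-2 + Y))*Y = -3 + 0*Y = -3 + 0 = -3)
1/(G(169) - 98927/h(d(17))) = 1/(-189 - 98927/(-3)) = 1/(-189 - 98927*(-1/3)) = 1/(-189 + 98927/3) = 1/(98360/3) = 3/98360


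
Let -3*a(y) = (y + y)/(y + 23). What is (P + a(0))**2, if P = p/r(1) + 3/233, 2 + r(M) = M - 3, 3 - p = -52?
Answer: 163916809/868624 ≈ 188.71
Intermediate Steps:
p = 55 (p = 3 - 1*(-52) = 3 + 52 = 55)
r(M) = -5 + M (r(M) = -2 + (M - 3) = -2 + (-3 + M) = -5 + M)
a(y) = -2*y/(3*(23 + y)) (a(y) = -(y + y)/(3*(y + 23)) = -2*y/(3*(23 + y)))
P = -12803/932 (P = 55/(-5 + 1) + 3/233 = 55/(-4) + 3*(1/233) = 55*(-1/4) + 3/233 = -55/4 + 3/233 = -12803/932 ≈ -13.737)
(P + a(0))**2 = (-12803/932 - 2*0/(69 + 3*0))**2 = (-12803/932 - 2*0/(69 + 0))**2 = (-12803/932 - 2*0/69)**2 = (-12803/932 - 2*0*1/69)**2 = (-12803/932 + 0)**2 = (-12803/932)**2 = 163916809/868624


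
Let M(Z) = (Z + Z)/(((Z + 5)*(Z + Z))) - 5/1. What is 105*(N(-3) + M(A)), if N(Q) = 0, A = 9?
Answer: -1035/2 ≈ -517.50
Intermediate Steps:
M(Z) = -5 + 1/(5 + Z) (M(Z) = (2*Z)/(((5 + Z)*(2*Z))) - 5*1 = (2*Z)/((2*Z*(5 + Z))) - 5 = (2*Z)*(1/(2*Z*(5 + Z))) - 5 = 1/(5 + Z) - 5 = -5 + 1/(5 + Z))
105*(N(-3) + M(A)) = 105*(0 + (-24 - 5*9)/(5 + 9)) = 105*(0 + (-24 - 45)/14) = 105*(0 + (1/14)*(-69)) = 105*(0 - 69/14) = 105*(-69/14) = -1035/2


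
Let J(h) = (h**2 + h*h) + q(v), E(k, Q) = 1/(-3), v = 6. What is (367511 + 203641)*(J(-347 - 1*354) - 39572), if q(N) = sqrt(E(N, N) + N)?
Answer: 538727700960 + 190384*sqrt(51) ≈ 5.3873e+11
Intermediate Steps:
E(k, Q) = -1/3
q(N) = sqrt(-1/3 + N)
J(h) = 2*h**2 + sqrt(51)/3 (J(h) = (h**2 + h*h) + sqrt(-3 + 9*6)/3 = (h**2 + h**2) + sqrt(-3 + 54)/3 = 2*h**2 + sqrt(51)/3)
(367511 + 203641)*(J(-347 - 1*354) - 39572) = (367511 + 203641)*((2*(-347 - 1*354)**2 + sqrt(51)/3) - 39572) = 571152*((2*(-347 - 354)**2 + sqrt(51)/3) - 39572) = 571152*((2*(-701)**2 + sqrt(51)/3) - 39572) = 571152*((2*491401 + sqrt(51)/3) - 39572) = 571152*((982802 + sqrt(51)/3) - 39572) = 571152*(943230 + sqrt(51)/3) = 538727700960 + 190384*sqrt(51)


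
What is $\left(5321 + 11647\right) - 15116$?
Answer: $1852$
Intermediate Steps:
$\left(5321 + 11647\right) - 15116 = 16968 - 15116 = 1852$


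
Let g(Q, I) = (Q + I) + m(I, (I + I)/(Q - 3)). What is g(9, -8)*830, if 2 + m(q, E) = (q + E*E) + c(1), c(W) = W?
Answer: -6640/9 ≈ -737.78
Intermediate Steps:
m(q, E) = -1 + q + E² (m(q, E) = -2 + ((q + E*E) + 1) = -2 + ((q + E²) + 1) = -2 + (1 + q + E²) = -1 + q + E²)
g(Q, I) = -1 + Q + 2*I + 4*I²/(-3 + Q)² (g(Q, I) = (Q + I) + (-1 + I + ((I + I)/(Q - 3))²) = (I + Q) + (-1 + I + ((2*I)/(-3 + Q))²) = (I + Q) + (-1 + I + (2*I/(-3 + Q))²) = (I + Q) + (-1 + I + 4*I²/(-3 + Q)²) = -1 + Q + 2*I + 4*I²/(-3 + Q)²)
g(9, -8)*830 = (-1 + 9 + 2*(-8) + 4*(-8)²/(-3 + 9)²)*830 = (-1 + 9 - 16 + 4*64/6²)*830 = (-1 + 9 - 16 + 4*64*(1/36))*830 = (-1 + 9 - 16 + 64/9)*830 = -8/9*830 = -6640/9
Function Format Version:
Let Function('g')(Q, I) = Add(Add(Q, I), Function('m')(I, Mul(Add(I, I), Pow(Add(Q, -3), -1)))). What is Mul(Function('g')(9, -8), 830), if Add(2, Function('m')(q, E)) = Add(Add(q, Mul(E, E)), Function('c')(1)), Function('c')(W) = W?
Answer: Rational(-6640, 9) ≈ -737.78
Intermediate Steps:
Function('m')(q, E) = Add(-1, q, Pow(E, 2)) (Function('m')(q, E) = Add(-2, Add(Add(q, Mul(E, E)), 1)) = Add(-2, Add(Add(q, Pow(E, 2)), 1)) = Add(-2, Add(1, q, Pow(E, 2))) = Add(-1, q, Pow(E, 2)))
Function('g')(Q, I) = Add(-1, Q, Mul(2, I), Mul(4, Pow(I, 2), Pow(Add(-3, Q), -2))) (Function('g')(Q, I) = Add(Add(Q, I), Add(-1, I, Pow(Mul(Add(I, I), Pow(Add(Q, -3), -1)), 2))) = Add(Add(I, Q), Add(-1, I, Pow(Mul(Mul(2, I), Pow(Add(-3, Q), -1)), 2))) = Add(Add(I, Q), Add(-1, I, Pow(Mul(2, I, Pow(Add(-3, Q), -1)), 2))) = Add(Add(I, Q), Add(-1, I, Mul(4, Pow(I, 2), Pow(Add(-3, Q), -2)))) = Add(-1, Q, Mul(2, I), Mul(4, Pow(I, 2), Pow(Add(-3, Q), -2))))
Mul(Function('g')(9, -8), 830) = Mul(Add(-1, 9, Mul(2, -8), Mul(4, Pow(-8, 2), Pow(Add(-3, 9), -2))), 830) = Mul(Add(-1, 9, -16, Mul(4, 64, Pow(6, -2))), 830) = Mul(Add(-1, 9, -16, Mul(4, 64, Rational(1, 36))), 830) = Mul(Add(-1, 9, -16, Rational(64, 9)), 830) = Mul(Rational(-8, 9), 830) = Rational(-6640, 9)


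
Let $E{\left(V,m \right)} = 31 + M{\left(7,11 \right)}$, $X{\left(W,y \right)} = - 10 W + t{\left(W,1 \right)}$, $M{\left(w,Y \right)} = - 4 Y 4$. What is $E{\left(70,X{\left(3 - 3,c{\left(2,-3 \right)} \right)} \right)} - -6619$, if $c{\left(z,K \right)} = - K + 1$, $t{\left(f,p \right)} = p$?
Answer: $6474$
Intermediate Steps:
$M{\left(w,Y \right)} = - 16 Y$
$c{\left(z,K \right)} = 1 - K$
$X{\left(W,y \right)} = 1 - 10 W$ ($X{\left(W,y \right)} = - 10 W + 1 = 1 - 10 W$)
$E{\left(V,m \right)} = -145$ ($E{\left(V,m \right)} = 31 - 176 = -145$)
$E{\left(70,X{\left(3 - 3,c{\left(2,-3 \right)} \right)} \right)} - -6619 = -145 - -6619 = -145 + 6619 = 6474$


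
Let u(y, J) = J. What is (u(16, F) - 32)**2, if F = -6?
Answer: 1444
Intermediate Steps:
(u(16, F) - 32)**2 = (-6 - 32)**2 = (-38)**2 = 1444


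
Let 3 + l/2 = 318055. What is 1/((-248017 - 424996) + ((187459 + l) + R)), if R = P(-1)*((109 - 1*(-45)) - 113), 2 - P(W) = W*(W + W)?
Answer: 1/150550 ≈ 6.6423e-6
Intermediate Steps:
l = 636104 (l = -6 + 2*318055 = -6 + 636110 = 636104)
P(W) = 2 - 2*W**2 (P(W) = 2 - W*(W + W) = 2 - W*2*W = 2 - 2*W**2)
R = 0 (R = (2 - 2*(-1)**2)*((109 - 1*(-45)) - 113) = (2 - 2*1)*((109 + 45) - 113) = (2 - 2)*(154 - 113) = 0*41 = 0)
1/((-248017 - 424996) + ((187459 + l) + R)) = 1/((-248017 - 424996) + ((187459 + 636104) + 0)) = 1/(-673013 + (823563 + 0)) = 1/(-673013 + 823563) = 1/150550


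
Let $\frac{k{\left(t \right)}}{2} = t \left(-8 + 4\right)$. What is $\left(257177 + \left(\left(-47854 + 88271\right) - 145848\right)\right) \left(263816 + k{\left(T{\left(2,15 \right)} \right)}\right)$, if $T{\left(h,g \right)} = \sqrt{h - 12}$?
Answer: $40033022736 - 1213968 i \sqrt{10} \approx 4.0033 \cdot 10^{10} - 3.8389 \cdot 10^{6} i$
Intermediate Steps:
$T{\left(h,g \right)} = \sqrt{-12 + h}$
$k{\left(t \right)} = - 8 t$ ($k{\left(t \right)} = 2 t \left(-8 + 4\right) = 2 t \left(-4\right) = 2 \left(- 4 t\right) = - 8 t$)
$\left(257177 + \left(\left(-47854 + 88271\right) - 145848\right)\right) \left(263816 + k{\left(T{\left(2,15 \right)} \right)}\right) = \left(257177 + \left(\left(-47854 + 88271\right) - 145848\right)\right) \left(263816 - 8 \sqrt{-12 + 2}\right) = \left(257177 + \left(40417 - 145848\right)\right) \left(263816 - 8 \sqrt{-10}\right) = \left(257177 - 105431\right) \left(263816 - 8 i \sqrt{10}\right) = 151746 \left(263816 - 8 i \sqrt{10}\right) = 40033022736 - 1213968 i \sqrt{10}$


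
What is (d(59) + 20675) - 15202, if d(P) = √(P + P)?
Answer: 5473 + √118 ≈ 5483.9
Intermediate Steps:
d(P) = √2*√P (d(P) = √(2*P) = √2*√P)
(d(59) + 20675) - 15202 = (√2*√59 + 20675) - 15202 = (√118 + 20675) - 15202 = (20675 + √118) - 15202 = 5473 + √118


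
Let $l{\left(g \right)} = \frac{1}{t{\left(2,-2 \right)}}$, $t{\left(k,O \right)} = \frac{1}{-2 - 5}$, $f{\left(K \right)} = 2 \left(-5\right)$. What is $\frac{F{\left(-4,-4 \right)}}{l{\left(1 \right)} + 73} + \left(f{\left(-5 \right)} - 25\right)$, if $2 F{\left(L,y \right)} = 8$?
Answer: $- \frac{1153}{33} \approx -34.939$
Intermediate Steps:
$f{\left(K \right)} = -10$
$t{\left(k,O \right)} = - \frac{1}{7}$ ($t{\left(k,O \right)} = \frac{1}{-7} = - \frac{1}{7}$)
$F{\left(L,y \right)} = 4$ ($F{\left(L,y \right)} = \frac{1}{2} \cdot 8 = 4$)
$l{\left(g \right)} = -7$ ($l{\left(g \right)} = \frac{1}{- \frac{1}{7}} = -7$)
$\frac{F{\left(-4,-4 \right)}}{l{\left(1 \right)} + 73} + \left(f{\left(-5 \right)} - 25\right) = \frac{1}{-7 + 73} \cdot 4 - 35 = \frac{1}{66} \cdot 4 - 35 = \frac{2}{33} - 35 = - \frac{1153}{33}$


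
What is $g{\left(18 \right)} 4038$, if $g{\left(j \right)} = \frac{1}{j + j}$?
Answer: $\frac{673}{6} \approx 112.17$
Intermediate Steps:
$g{\left(j \right)} = \frac{1}{2 j}$
$g{\left(18 \right)} 4038 = \frac{1}{2 \cdot 18} \cdot 4038 = \frac{1}{2} \cdot \frac{1}{18} \cdot 4038 = \frac{1}{36} \cdot 4038 = \frac{673}{6}$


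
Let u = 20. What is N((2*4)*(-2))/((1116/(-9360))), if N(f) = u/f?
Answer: 325/31 ≈ 10.484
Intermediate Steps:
N(f) = 20/f
N((2*4)*(-2))/((1116/(-9360))) = (20/(((2*4)*(-2))))/((1116/(-9360))) = (20/((8*(-2))))/((1116*(-1/9360))) = (20/(-16))/(-31/260) = (20*(-1/16))*(-260/31) = -5/4*(-260/31) = 325/31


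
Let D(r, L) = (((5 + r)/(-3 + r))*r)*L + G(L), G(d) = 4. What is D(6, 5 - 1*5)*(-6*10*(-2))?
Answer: 480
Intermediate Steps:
D(r, L) = 4 + L*r*(5 + r)/(-3 + r) (D(r, L) = (((5 + r)/(-3 + r))*r)*L + 4 = (r*(5 + r)/(-3 + r))*L + 4 = L*r*(5 + r)/(-3 + r) + 4 = 4 + L*r*(5 + r)/(-3 + r))
D(6, 5 - 1*5)*(-6*10*(-2)) = ((-12 + 4*6 + (5 - 1*5)*6² + 5*(5 - 1*5)*6)/(-3 + 6))*(-6*10*(-2)) = ((-12 + 24 + (5 - 5)*36 + 5*(5 - 5)*6)/3)*(-60*(-2)) = ((-12 + 24 + 0*36 + 5*0*6)/3)*120 = ((-12 + 24 + 0 + 0)/3)*120 = ((⅓)*12)*120 = 4*120 = 480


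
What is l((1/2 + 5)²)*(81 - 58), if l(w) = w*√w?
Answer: 30613/8 ≈ 3826.6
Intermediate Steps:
l(w) = w^(3/2)
l((1/2 + 5)²)*(81 - 58) = ((1/2 + 5)²)^(3/2)*(81 - 58) = ((½ + 5)²)^(3/2)*23 = ((11/2)²)^(3/2)*23 = (121/4)^(3/2)*23 = (1331/8)*23 = 30613/8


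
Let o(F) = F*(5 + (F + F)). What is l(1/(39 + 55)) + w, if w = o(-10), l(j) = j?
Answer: 14101/94 ≈ 150.01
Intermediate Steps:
o(F) = F*(5 + 2*F)
w = 150 (w = -10*(5 + 2*(-10)) = -10*(5 - 20) = -10*(-15) = 150)
l(1/(39 + 55)) + w = 1/(39 + 55) + 150 = 1/94 + 150 = 14101/94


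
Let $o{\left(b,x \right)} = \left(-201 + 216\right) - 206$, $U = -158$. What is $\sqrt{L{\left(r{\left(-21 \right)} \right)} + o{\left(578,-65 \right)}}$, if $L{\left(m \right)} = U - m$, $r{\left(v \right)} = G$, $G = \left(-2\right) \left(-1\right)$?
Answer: $3 i \sqrt{39} \approx 18.735 i$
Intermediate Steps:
$G = 2$
$r{\left(v \right)} = 2$
$L{\left(m \right)} = -158 - m$
$o{\left(b,x \right)} = -191$ ($o{\left(b,x \right)} = 15 - 206 = -191$)
$\sqrt{L{\left(r{\left(-21 \right)} \right)} + o{\left(578,-65 \right)}} = \sqrt{\left(-158 - 2\right) - 191} = \sqrt{-160 - 191} = \sqrt{-351} = 3 i \sqrt{39}$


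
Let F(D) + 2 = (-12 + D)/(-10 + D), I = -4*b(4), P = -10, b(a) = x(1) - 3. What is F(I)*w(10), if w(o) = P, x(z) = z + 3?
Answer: 60/7 ≈ 8.5714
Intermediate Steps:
x(z) = 3 + z
b(a) = 1 (b(a) = (3 + 1) - 3 = 4 - 3 = 1)
w(o) = -10
I = -4 (I = -4*1 = -4)
F(D) = -2 + (-12 + D)/(-10 + D)
F(I)*w(10) = ((8 - 1*(-4))/(-10 - 4))*(-10) = ((8 + 4)/(-14))*(-10) = -1/14*12*(-10) = -6/7*(-10) = 60/7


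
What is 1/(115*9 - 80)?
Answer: 1/955 ≈ 0.0010471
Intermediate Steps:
1/(115*9 - 80) = 1/(1035 - 80) = 1/955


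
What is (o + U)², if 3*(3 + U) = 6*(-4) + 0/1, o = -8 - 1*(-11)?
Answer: 64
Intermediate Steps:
o = 3 (o = -8 + 11 = 3)
U = -11 (U = -3 + (6*(-4) + 0/1)/3 = -3 + (-24 + 0*1)/3 = -3 + (-24 + 0)/3 = -3 + (⅓)*(-24) = -3 - 8 = -11)
(o + U)² = (3 - 11)² = (-8)² = 64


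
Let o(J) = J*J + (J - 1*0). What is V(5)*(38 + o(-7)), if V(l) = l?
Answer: 400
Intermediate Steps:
o(J) = J + J² (o(J) = J² + (J + 0) = J² + J = J + J²)
V(5)*(38 + o(-7)) = 5*(38 - 7*(1 - 7)) = 5*(38 - 7*(-6)) = 5*(38 + 42) = 5*80 = 400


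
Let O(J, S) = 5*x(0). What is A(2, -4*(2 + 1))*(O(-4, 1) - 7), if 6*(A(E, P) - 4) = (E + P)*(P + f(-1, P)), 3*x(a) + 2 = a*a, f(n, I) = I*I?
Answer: 2232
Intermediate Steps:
f(n, I) = I**2
x(a) = -2/3 + a**2/3 (x(a) = -2/3 + (a*a)/3 = -2/3 + a**2/3)
A(E, P) = 4 + (E + P)*(P + P**2)/6 (A(E, P) = 4 + ((E + P)*(P + P**2))/6 = 4 + (E + P)*(P + P**2)/6)
O(J, S) = -10/3 (O(J, S) = 5*(-2/3 + (1/3)*0**2) = 5*(-2/3 + (1/3)*0) = 5*(-2/3 + 0) = 5*(-2/3) = -10/3)
A(2, -4*(2 + 1))*(O(-4, 1) - 7) = (4 + (-4*(2 + 1))**2/6 + (-4*(2 + 1))**3/6 + (1/6)*2*(-4*(2 + 1)) + (1/6)*2*(-4*(2 + 1))**2)*(-10/3 - 7) = (4 + (-4*3)**2/6 + (-4*3)**3/6 + (1/6)*2*(-4*3) + (1/6)*2*(-4*3)**2)*(-31/3) = (4 + (1/6)*(-12)**2 + (1/6)*(-12)**3 + (1/6)*2*(-12) + (1/6)*2*(-12)**2)*(-31/3) = (4 + (1/6)*144 + (1/6)*(-1728) - 4 + (1/6)*2*144)*(-31/3) = (4 + 24 - 288 - 4 + 48)*(-31/3) = -216*(-31/3) = 2232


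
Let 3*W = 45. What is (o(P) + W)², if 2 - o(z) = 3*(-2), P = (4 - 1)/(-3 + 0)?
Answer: 529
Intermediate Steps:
P = -1 (P = 3/(-3) = 3*(-⅓) = -1)
o(z) = 8 (o(z) = 2 - 3*(-2) = 2 - 1*(-6) = 2 + 6 = 8)
W = 15 (W = (⅓)*45 = 15)
(o(P) + W)² = (8 + 15)² = 23² = 529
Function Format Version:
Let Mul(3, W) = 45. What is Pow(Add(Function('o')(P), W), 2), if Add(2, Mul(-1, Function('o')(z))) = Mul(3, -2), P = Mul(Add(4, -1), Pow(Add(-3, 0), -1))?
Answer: 529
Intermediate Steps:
P = -1 (P = Mul(3, Pow(-3, -1)) = Mul(3, Rational(-1, 3)) = -1)
Function('o')(z) = 8 (Function('o')(z) = Add(2, Mul(-1, Mul(3, -2))) = Add(2, Mul(-1, -6)) = Add(2, 6) = 8)
W = 15 (W = Mul(Rational(1, 3), 45) = 15)
Pow(Add(Function('o')(P), W), 2) = Pow(Add(8, 15), 2) = Pow(23, 2) = 529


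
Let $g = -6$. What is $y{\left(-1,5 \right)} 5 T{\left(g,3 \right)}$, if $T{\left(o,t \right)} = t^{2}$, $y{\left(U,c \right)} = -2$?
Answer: $-90$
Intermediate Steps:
$y{\left(-1,5 \right)} 5 T{\left(g,3 \right)} = \left(-2\right) 5 \cdot 3^{2} = \left(-10\right) 9 = -90$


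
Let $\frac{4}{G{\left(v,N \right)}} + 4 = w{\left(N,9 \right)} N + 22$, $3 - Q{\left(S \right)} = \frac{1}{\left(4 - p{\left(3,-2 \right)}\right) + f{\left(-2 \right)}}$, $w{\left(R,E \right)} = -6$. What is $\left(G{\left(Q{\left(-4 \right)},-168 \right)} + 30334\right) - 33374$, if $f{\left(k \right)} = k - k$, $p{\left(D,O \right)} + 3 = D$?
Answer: $- \frac{1559518}{513} \approx -3040.0$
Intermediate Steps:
$p{\left(D,O \right)} = -3 + D$
$f{\left(k \right)} = 0$
$Q{\left(S \right)} = \frac{11}{4}$ ($Q{\left(S \right)} = 3 - \frac{1}{\left(4 - \left(-3 + 3\right)\right) + 0} = 3 - \frac{1}{\left(4 - 0\right) + 0} = 3 - \frac{1}{\left(4 + 0\right) + 0} = 3 - \frac{1}{4 + 0} = 3 - \frac{1}{4} = \frac{11}{4}$)
$G{\left(v,N \right)} = \frac{4}{18 - 6 N}$ ($G{\left(v,N \right)} = \frac{4}{-4 - \left(-22 + 6 N\right)} = \frac{4}{18 - 6 N}$)
$\left(G{\left(Q{\left(-4 \right)},-168 \right)} + 30334\right) - 33374 = \left(\frac{2}{3 \left(3 - -168\right)} + 30334\right) - 33374 = \left(\frac{2}{3 \left(3 + 168\right)} + 30334\right) - 33374 = \left(\frac{2}{3 \cdot 171} + 30334\right) - 33374 = \left(\frac{2}{3} \cdot \frac{1}{171} + 30334\right) - 33374 = \left(\frac{2}{513} + 30334\right) - 33374 = \frac{15561344}{513} - 33374 = - \frac{1559518}{513}$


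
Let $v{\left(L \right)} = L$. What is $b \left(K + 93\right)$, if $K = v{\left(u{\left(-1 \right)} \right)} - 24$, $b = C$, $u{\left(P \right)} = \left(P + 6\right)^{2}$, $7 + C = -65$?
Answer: $-6768$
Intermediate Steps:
$C = -72$ ($C = -7 - 65 = -72$)
$u{\left(P \right)} = \left(6 + P\right)^{2}$
$b = -72$
$K = 1$ ($K = \left(6 - 1\right)^{2} - 24 = 5^{2} - 24 = 25 - 24 = 1$)
$b \left(K + 93\right) = - 72 \left(1 + 93\right) = \left(-72\right) 94 = -6768$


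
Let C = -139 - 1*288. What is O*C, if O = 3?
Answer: -1281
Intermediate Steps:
C = -427 (C = -139 - 288 = -427)
O*C = 3*(-427) = -1281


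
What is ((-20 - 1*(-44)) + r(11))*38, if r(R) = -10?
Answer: 532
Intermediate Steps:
((-20 - 1*(-44)) + r(11))*38 = ((-20 - 1*(-44)) - 10)*38 = ((-20 + 44) - 10)*38 = (24 - 10)*38 = 14*38 = 532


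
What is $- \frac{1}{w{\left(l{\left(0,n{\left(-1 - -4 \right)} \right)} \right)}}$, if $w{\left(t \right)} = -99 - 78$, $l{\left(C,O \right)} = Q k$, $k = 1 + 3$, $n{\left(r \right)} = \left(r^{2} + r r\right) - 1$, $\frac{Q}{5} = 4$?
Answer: $\frac{1}{177} \approx 0.0056497$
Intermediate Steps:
$Q = 20$ ($Q = 5 \cdot 4 = 20$)
$n{\left(r \right)} = -1 + 2 r^{2}$ ($n{\left(r \right)} = \left(r^{2} + r^{2}\right) - 1 = 2 r^{2} - 1 = -1 + 2 r^{2}$)
$k = 4$
$l{\left(C,O \right)} = 80$ ($l{\left(C,O \right)} = 20 \cdot 4 = 80$)
$w{\left(t \right)} = -177$
$- \frac{1}{w{\left(l{\left(0,n{\left(-1 - -4 \right)} \right)} \right)}} = - \frac{1}{-177} = \left(-1\right) \left(- \frac{1}{177}\right) = \frac{1}{177}$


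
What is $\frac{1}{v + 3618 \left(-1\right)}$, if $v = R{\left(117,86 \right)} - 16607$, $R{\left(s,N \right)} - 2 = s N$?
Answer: $- \frac{1}{10161} \approx -9.8416 \cdot 10^{-5}$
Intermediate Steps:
$R{\left(s,N \right)} = 2 + N s$ ($R{\left(s,N \right)} = 2 + s N = 2 + N s$)
$v = -6543$ ($v = \left(2 + 86 \cdot 117\right) - 16607 = \left(2 + 10062\right) - 16607 = 10064 - 16607 = -6543$)
$\frac{1}{v + 3618 \left(-1\right)} = \frac{1}{-6543 + 3618 \left(-1\right)} = \frac{1}{-6543 - 3618} = \frac{1}{-10161} = - \frac{1}{10161}$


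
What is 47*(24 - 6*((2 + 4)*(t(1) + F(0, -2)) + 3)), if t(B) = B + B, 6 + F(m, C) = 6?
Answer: -3102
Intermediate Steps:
F(m, C) = 0 (F(m, C) = -6 + 6 = 0)
t(B) = 2*B
47*(24 - 6*((2 + 4)*(t(1) + F(0, -2)) + 3)) = 47*(24 - 6*((2 + 4)*(2*1 + 0) + 3)) = 47*(24 - 6*(6*(2 + 0) + 3)) = 47*(24 - 6*(6*2 + 3)) = 47*(24 - 6*(12 + 3)) = 47*(24 - 6*15) = 47*(24 - 90) = 47*(-66) = -3102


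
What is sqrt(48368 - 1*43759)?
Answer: sqrt(4609) ≈ 67.890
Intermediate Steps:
sqrt(48368 - 1*43759) = sqrt(48368 - 43759) = sqrt(4609)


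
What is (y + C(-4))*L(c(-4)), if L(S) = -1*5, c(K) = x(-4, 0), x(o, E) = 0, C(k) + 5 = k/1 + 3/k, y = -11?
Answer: 415/4 ≈ 103.75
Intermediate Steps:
C(k) = -5 + k + 3/k (C(k) = -5 + (k/1 + 3/k) = -5 + (k*1 + 3/k) = -5 + (k + 3/k) = -5 + k + 3/k)
c(K) = 0
L(S) = -5
(y + C(-4))*L(c(-4)) = (-11 + (-5 - 4 + 3/(-4)))*(-5) = (-11 + (-5 - 4 + 3*(-¼)))*(-5) = (-11 + (-5 - 4 - ¾))*(-5) = (-11 - 39/4)*(-5) = -83/4*(-5) = 415/4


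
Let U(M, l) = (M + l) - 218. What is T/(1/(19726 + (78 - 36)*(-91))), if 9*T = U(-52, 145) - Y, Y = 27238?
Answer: -145060384/3 ≈ -4.8353e+7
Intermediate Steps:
U(M, l) = -218 + M + l
T = -9121/3 (T = ((-218 - 52 + 145) - 1*27238)/9 = (-125 - 27238)/9 = (⅑)*(-27363) = -9121/3 ≈ -3040.3)
T/(1/(19726 + (78 - 36)*(-91))) = -9121/(3*(1/(19726 + (78 - 36)*(-91)))) = -9121/(3*(1/(19726 + 42*(-91)))) = -9121/(3*(1/(19726 - 3822))) = -9121/(3*(1/15904)) = -9121/(3*1/15904) = -9121/3*15904 = -145060384/3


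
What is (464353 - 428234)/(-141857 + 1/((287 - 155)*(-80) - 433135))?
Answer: -16025819705/62941241616 ≈ -0.25462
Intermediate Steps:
(464353 - 428234)/(-141857 + 1/((287 - 155)*(-80) - 433135)) = 36119/(-141857 + 1/(132*(-80) - 433135)) = 36119/(-141857 + 1/(-10560 - 433135)) = 36119/(-141857 + 1/(-443695)) = 36119/(-141857 - 1/443695) = 36119/(-62941241616/443695) = 36119*(-443695/62941241616) = -16025819705/62941241616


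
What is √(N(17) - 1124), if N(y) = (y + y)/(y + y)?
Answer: I*√1123 ≈ 33.511*I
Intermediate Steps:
N(y) = 1 (N(y) = (2*y)/((2*y)) = (2*y)*(1/(2*y)) = 1)
√(N(17) - 1124) = √(1 - 1124) = √(-1123) = I*√1123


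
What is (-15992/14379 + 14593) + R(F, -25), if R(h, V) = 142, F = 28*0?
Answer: 211858573/14379 ≈ 14734.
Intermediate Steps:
F = 0
(-15992/14379 + 14593) + R(F, -25) = (-15992/14379 + 14593) + 142 = 209816755/14379 + 142 = 211858573/14379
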